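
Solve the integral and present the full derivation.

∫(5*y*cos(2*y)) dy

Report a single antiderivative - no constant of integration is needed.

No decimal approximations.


Step 1. Integrate ∫(5*y*cos(2*y)) dy by parts with u = y, dv = (5*cos(2*y)) dy, so v = 5*sin(2*y)/2: now 5*y*sin(2*y)/2 + ∫(-5*sin(2*y)/2) dy.
Step 2. Evaluate the standard form: now 5*y*sin(2*y)/2 + 5*cos(2*y)/4.
Answer: 5*y*sin(2*y)/2 + 5*cos(2*y)/4.


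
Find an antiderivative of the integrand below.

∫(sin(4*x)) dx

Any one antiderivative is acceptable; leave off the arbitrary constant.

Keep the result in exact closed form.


Answer: -cos(4*x)/4.


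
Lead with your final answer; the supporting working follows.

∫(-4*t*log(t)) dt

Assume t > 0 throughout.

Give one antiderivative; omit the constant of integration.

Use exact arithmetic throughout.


The answer is -2*t**2*log(t) + t**2.
Step 1. Integrate ∫(-4*t*log(t)) dt by parts with u = log(t), dv = (-4*t) dt, so v = -2*t**2 [assuming t > 0]: now -2*t**2*log(t) + ∫(2*t) dt.
Step 2. Evaluate the standard form: now -2*t**2*log(t) + t**2.
Answer: -2*t**2*log(t) + t**2.


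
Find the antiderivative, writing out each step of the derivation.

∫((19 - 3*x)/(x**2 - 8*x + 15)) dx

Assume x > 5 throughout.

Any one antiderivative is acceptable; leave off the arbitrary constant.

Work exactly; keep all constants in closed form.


Step 1. Decompose ∫((19 - 3*x)/(x**2 - 8*x + 15)) dx by partial fractions, (19 - 3*x)/(x**2 - 8*x + 15) = -5/(x - 3) + 2/(x - 5): now ∫(2/(x - 5)) dx + ∫(-5/(x - 3)) dx.
Step 2. Evaluate the standard form [assuming x > 3]: now -5*log(x - 3) + ∫(2/(x - 5)) dx.
Step 3. Evaluate the standard form [assuming x > 5]: now 2*log(x - 5) - 5*log(x - 3).
Answer: 2*log(x - 5) - 5*log(x - 3).


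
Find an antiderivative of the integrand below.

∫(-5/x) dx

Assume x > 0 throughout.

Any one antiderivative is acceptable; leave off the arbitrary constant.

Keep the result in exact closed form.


Answer: -5*log(x).


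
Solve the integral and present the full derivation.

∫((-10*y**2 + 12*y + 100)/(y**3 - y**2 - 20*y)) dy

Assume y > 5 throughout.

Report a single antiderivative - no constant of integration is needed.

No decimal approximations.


Step 1. Decompose ∫((-10*y**2 + 12*y + 100)/(y**3 - y**2 - 20*y)) dy by partial fractions, (-10*y**2 + 12*y + 100)/(y**3 - y**2 - 20*y) = -3/(y + 4) - 2/(y - 5) - 5/y: now ∫(-5/y) dy + ∫(-2/(y - 5)) dy + ∫(-3/(y + 4)) dy.
Step 2. Evaluate the standard form [assuming y > 5]: now -2*log(y - 5) + ∫(-5/y) dy + ∫(-3/(y + 4)) dy.
Step 3. Evaluate the standard form [assuming y > -4]: now -2*log(y - 5) - 3*log(y + 4) + ∫(-5/y) dy.
Step 4. Evaluate the standard form [assuming y > 0]: now -5*log(y) - 2*log(y - 5) - 3*log(y + 4).
Answer: -5*log(y) - 2*log(y - 5) - 3*log(y + 4).


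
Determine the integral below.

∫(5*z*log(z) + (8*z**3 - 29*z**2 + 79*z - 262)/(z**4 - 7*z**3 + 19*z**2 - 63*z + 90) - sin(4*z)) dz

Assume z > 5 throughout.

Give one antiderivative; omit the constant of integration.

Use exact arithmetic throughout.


Answer: 5*z**2*log(z)/2 - 5*z**2/4 + 4*log(z - 5) + 4*log(z - 2) + cos(4*z)/4 - atan(z/3)/3.


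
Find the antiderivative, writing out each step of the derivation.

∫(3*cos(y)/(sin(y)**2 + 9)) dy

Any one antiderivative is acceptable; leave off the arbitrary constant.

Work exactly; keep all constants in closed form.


Step 1. Substitute u = sin(y), turning ∫(3*cos(y)/(sin(y)**2 + 9)) dy into ∫(3/(u**2 + 9)) du: now ∫(3/(u**2 + 9)) du.
Step 2. Evaluate the standard form: now atan(u/3).
Step 3. Substitute back u = sin(y): now atan(sin(y)/3).
Answer: atan(sin(y)/3).


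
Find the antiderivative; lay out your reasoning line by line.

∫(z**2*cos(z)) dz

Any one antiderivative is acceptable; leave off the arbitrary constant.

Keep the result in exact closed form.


Step 1. Integrate ∫(z**2*cos(z)) dz by parts with u = z**2, dv = (cos(z)) dz, so v = sin(z): now z**2*sin(z) + ∫(-2*z*sin(z)) dz.
Step 2. Integrate ∫(-2*z*sin(z)) dz by parts with u = z, dv = (-2*sin(z)) dz, so v = 2*cos(z): now z**2*sin(z) + 2*z*cos(z) + ∫(-2*cos(z)) dz.
Step 3. Evaluate the standard form: now z**2*sin(z) + 2*z*cos(z) - 2*sin(z).
Answer: z**2*sin(z) + 2*z*cos(z) - 2*sin(z).


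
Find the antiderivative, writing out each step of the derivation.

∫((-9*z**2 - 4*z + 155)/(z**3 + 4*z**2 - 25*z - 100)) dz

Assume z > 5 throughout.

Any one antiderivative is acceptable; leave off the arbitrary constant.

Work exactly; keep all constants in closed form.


Step 1. Decompose ∫((-9*z**2 - 4*z + 155)/(z**3 + 4*z**2 - 25*z - 100)) dz by partial fractions, (-9*z**2 - 4*z + 155)/(z**3 + 4*z**2 - 25*z - 100) = -5/(z + 5) - 3/(z + 4) - 1/(z - 5): now ∫(-1/(z - 5)) dz + ∫(-3/(z + 4)) dz + ∫(-5/(z + 5)) dz.
Step 2. Evaluate the standard form [assuming z > 5]: now -log(z - 5) + ∫(-3/(z + 4)) dz + ∫(-5/(z + 5)) dz.
Step 3. Evaluate the standard form [assuming z > -5]: now -log(z - 5) - 5*log(z + 5) + ∫(-3/(z + 4)) dz.
Step 4. Evaluate the standard form [assuming z > -4]: now -log(z - 5) - 3*log(z + 4) - 5*log(z + 5).
Answer: -log(z - 5) - 3*log(z + 4) - 5*log(z + 5).


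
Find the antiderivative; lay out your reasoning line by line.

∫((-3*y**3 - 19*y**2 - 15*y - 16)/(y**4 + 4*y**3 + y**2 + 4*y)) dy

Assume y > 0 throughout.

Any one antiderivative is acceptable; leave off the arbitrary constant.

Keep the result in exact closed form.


Step 1. Decompose ∫((-3*y**3 - 19*y**2 - 15*y - 16)/(y**4 + 4*y**3 + y**2 + 4*y)) dy by partial fractions, (-3*y**3 - 19*y**2 - 15*y - 16)/(y**4 + 4*y**3 + y**2 + 4*y) = -3/(y**2 + 1) + 1/(y + 4) - 4/y: now ∫(-4/y) dy + ∫(1/(y + 4)) dy + ∫(-3/(y**2 + 1)) dy.
Step 2. Evaluate the standard form [assuming y > -4]: now log(y + 4) + ∫(-4/y) dy + ∫(-3/(y**2 + 1)) dy.
Step 3. Evaluate the standard form [assuming y > 0]: now -4*log(y) + log(y + 4) + ∫(-3/(y**2 + 1)) dy.
Step 4. Evaluate the standard form: now -4*log(y) + log(y + 4) - 3*atan(y).
Answer: -4*log(y) + log(y + 4) - 3*atan(y).


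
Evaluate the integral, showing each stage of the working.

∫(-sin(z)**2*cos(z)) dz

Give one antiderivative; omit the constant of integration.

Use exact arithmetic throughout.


Step 1. Substitute u = sin(z), turning ∫(-sin(z)**2*cos(z)) dz into ∫(-u**2) du: now ∫(-u**2) du.
Step 2. Evaluate the standard form: now -u**3/3.
Step 3. Substitute back u = sin(z): now -sin(z)**3/3.
Answer: -sin(z)**3/3.


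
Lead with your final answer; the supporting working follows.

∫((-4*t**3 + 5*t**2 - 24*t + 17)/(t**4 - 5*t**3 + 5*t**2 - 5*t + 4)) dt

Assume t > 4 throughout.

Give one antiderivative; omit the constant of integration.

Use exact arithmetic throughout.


The answer is -5*log(t - 4) + log(t - 1) + 4*atan(t).
Step 1. Decompose ∫((-4*t**3 + 5*t**2 - 24*t + 17)/(t**4 - 5*t**3 + 5*t**2 - 5*t + 4)) dt by partial fractions, (-4*t**3 + 5*t**2 - 24*t + 17)/(t**4 - 5*t**3 + 5*t**2 - 5*t + 4) = 4/(t**2 + 1) + 1/(t - 1) - 5/(t - 4): now ∫(-5/(t - 4)) dt + ∫(1/(t - 1)) dt + ∫(4/(t**2 + 1)) dt.
Step 2. Evaluate the standard form [assuming t > 1]: now log(t - 1) + ∫(-5/(t - 4)) dt + ∫(4/(t**2 + 1)) dt.
Step 3. Evaluate the standard form [assuming t > 4]: now -5*log(t - 4) + log(t - 1) + ∫(4/(t**2 + 1)) dt.
Step 4. Evaluate the standard form: now -5*log(t - 4) + log(t - 1) + 4*atan(t).
Answer: -5*log(t - 4) + log(t - 1) + 4*atan(t).


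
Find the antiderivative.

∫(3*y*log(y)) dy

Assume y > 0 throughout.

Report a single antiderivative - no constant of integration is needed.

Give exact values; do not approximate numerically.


Answer: 3*y**2*log(y)/2 - 3*y**2/4.


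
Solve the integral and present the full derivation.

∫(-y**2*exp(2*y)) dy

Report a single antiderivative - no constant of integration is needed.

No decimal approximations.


Step 1. Integrate ∫(-y**2*exp(2*y)) dy by parts with u = y**2, dv = (-exp(2*y)) dy, so v = -exp(2*y)/2: now -y**2*exp(2*y)/2 + ∫(y*exp(2*y)) dy.
Step 2. Integrate ∫(y*exp(2*y)) dy by parts with u = y, dv = (exp(2*y)) dy, so v = exp(2*y)/2: now -y**2*exp(2*y)/2 + y*exp(2*y)/2 + ∫(-exp(2*y)/2) dy.
Step 3. Evaluate the standard form: now -y**2*exp(2*y)/2 + y*exp(2*y)/2 - exp(2*y)/4.
Answer: -y**2*exp(2*y)/2 + y*exp(2*y)/2 - exp(2*y)/4.


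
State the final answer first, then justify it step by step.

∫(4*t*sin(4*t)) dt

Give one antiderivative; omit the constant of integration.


The answer is -t*cos(4*t) + sin(4*t)/4.
Step 1. Integrate ∫(4*t*sin(4*t)) dt by parts with u = t, dv = (4*sin(4*t)) dt, so v = -cos(4*t): now -t*cos(4*t) + ∫(cos(4*t)) dt.
Step 2. Evaluate the standard form: now -t*cos(4*t) + sin(4*t)/4.
Answer: -t*cos(4*t) + sin(4*t)/4.


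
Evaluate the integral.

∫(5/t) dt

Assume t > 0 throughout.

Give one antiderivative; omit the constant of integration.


Answer: 5*log(t).


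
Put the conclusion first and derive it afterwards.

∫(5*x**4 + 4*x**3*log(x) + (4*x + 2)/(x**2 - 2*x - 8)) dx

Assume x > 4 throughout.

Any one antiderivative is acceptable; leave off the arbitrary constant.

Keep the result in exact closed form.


The answer is x**5 + x**4*log(x) - x**4/4 + 3*log(x - 4) + log(x + 2).
Step 1. Rewrite: now ∫(5*x**4) dx + ∫(4*x**3*log(x)) dx + ∫((4*x + 2)/(x**2 - 2*x - 8)) dx.
Step 2. Integrate ∫(4*x**3*log(x)) dx by parts with u = log(x), dv = (4*x**3) dx, so v = x**4 [assuming x > 0]: now x**4*log(x) + ∫(-x**3) dx + ∫(5*x**4) dx + ∫((4*x + 2)/(x**2 - 2*x - 8)) dx.
Step 3. Evaluate the standard form: now x**4*log(x) - x**4/4 + ∫(5*x**4) dx + ∫((4*x + 2)/(x**2 - 2*x - 8)) dx.
Step 4. Evaluate the standard form: now x**5 + x**4*log(x) - x**4/4 + ∫((4*x + 2)/(x**2 - 2*x - 8)) dx.
Step 5. Decompose ∫((4*x + 2)/(x**2 - 2*x - 8)) dx by partial fractions, (4*x + 2)/(x**2 - 2*x - 8) = 1/(x + 2) + 3/(x - 4): now x**5 + x**4*log(x) - x**4/4 + ∫(3/(x - 4)) dx + ∫(1/(x + 2)) dx.
Step 6. Evaluate the standard form [assuming x > 4]: now x**5 + x**4*log(x) - x**4/4 + 3*log(x - 4) + ∫(1/(x + 2)) dx.
Step 7. Evaluate the standard form [assuming x > -2]: now x**5 + x**4*log(x) - x**4/4 + 3*log(x - 4) + log(x + 2).
Answer: x**5 + x**4*log(x) - x**4/4 + 3*log(x - 4) + log(x + 2).


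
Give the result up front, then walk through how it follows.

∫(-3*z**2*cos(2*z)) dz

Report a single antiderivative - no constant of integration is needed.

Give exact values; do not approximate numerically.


The answer is -3*z**2*sin(2*z)/2 - 3*z*cos(2*z)/2 + 3*sin(2*z)/4.
Step 1. Integrate ∫(-3*z**2*cos(2*z)) dz by parts with u = z**2, dv = (-3*cos(2*z)) dz, so v = -3*sin(2*z)/2: now -3*z**2*sin(2*z)/2 + ∫(3*z*sin(2*z)) dz.
Step 2. Integrate ∫(3*z*sin(2*z)) dz by parts with u = z, dv = (3*sin(2*z)) dz, so v = -3*cos(2*z)/2: now -3*z**2*sin(2*z)/2 - 3*z*cos(2*z)/2 + ∫(3*cos(2*z)/2) dz.
Step 3. Evaluate the standard form: now -3*z**2*sin(2*z)/2 - 3*z*cos(2*z)/2 + 3*sin(2*z)/4.
Answer: -3*z**2*sin(2*z)/2 - 3*z*cos(2*z)/2 + 3*sin(2*z)/4.


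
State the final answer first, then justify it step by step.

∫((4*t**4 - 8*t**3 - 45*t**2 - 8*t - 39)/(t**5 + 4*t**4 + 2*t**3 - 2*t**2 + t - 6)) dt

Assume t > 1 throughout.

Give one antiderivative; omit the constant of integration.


The answer is -4*log(t - 1) + 5*log(t + 2) + 3*log(t + 3) - atan(t).
Step 1. Decompose ∫((4*t**4 - 8*t**3 - 45*t**2 - 8*t - 39)/(t**5 + 4*t**4 + 2*t**3 - 2*t**2 + t - 6)) dt by partial fractions, (4*t**4 - 8*t**3 - 45*t**2 - 8*t - 39)/(t**5 + 4*t**4 + 2*t**3 - 2*t**2 + t - 6) = -1/(t**2 + 1) + 3/(t + 3) + 5/(t + 2) - 4/(t - 1): now ∫(-4/(t - 1)) dt + ∫(5/(t + 2)) dt + ∫(3/(t + 3)) dt + ∫(-1/(t**2 + 1)) dt.
Step 2. Evaluate the standard form [assuming t > -3]: now 3*log(t + 3) + ∫(-4/(t - 1)) dt + ∫(5/(t + 2)) dt + ∫(-1/(t**2 + 1)) dt.
Step 3. Evaluate the standard form [assuming t > 1]: now -4*log(t - 1) + 3*log(t + 3) + ∫(5/(t + 2)) dt + ∫(-1/(t**2 + 1)) dt.
Step 4. Evaluate the standard form [assuming t > -2]: now -4*log(t - 1) + 5*log(t + 2) + 3*log(t + 3) + ∫(-1/(t**2 + 1)) dt.
Step 5. Evaluate the standard form: now -4*log(t - 1) + 5*log(t + 2) + 3*log(t + 3) - atan(t).
Answer: -4*log(t - 1) + 5*log(t + 2) + 3*log(t + 3) - atan(t).


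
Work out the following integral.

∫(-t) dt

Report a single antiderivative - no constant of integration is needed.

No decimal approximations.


Answer: -t**2/2.


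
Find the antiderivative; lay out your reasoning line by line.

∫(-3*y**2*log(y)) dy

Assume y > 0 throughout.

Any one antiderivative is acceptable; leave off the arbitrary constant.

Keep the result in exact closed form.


Step 1. Integrate ∫(-3*y**2*log(y)) dy by parts with u = log(y), dv = (-3*y**2) dy, so v = -y**3 [assuming y > 0]: now -y**3*log(y) + ∫(y**2) dy.
Step 2. Evaluate the standard form: now -y**3*log(y) + y**3/3.
Answer: -y**3*log(y) + y**3/3.


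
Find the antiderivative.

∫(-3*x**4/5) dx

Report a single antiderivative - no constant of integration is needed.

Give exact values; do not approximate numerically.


Answer: -3*x**5/25.


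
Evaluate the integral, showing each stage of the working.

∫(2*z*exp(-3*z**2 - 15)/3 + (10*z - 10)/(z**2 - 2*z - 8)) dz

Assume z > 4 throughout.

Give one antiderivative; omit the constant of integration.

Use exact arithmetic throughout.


Step 1. Rewrite: now ∫(2*z*exp(-3*z**2 - 15)/3) dz + ∫((10*z - 10)/(z**2 - 2*z - 8)) dz.
Step 2. Decompose ∫((10*z - 10)/(z**2 - 2*z - 8)) dz by partial fractions, (10*z - 10)/(z**2 - 2*z - 8) = 5/(z + 2) + 5/(z - 4): now ∫(2*z*exp(-3*z**2 - 15)/3) dz + ∫(5/(z - 4)) dz + ∫(5/(z + 2)) dz.
Step 3. Evaluate the standard form [assuming z > -2]: now 5*log(z + 2) + ∫(2*z*exp(-3*z**2 - 15)/3) dz + ∫(5/(z - 4)) dz.
Step 4. Evaluate the standard form [assuming z > 4]: now 5*log(z - 4) + 5*log(z + 2) + ∫(2*z*exp(-3*z**2 - 15)/3) dz.
Step 5. Substitute u = z**2 + 5, turning ∫(2*z*exp(-3*z**2 - 15)/3) dz into ∫(exp(-3*u)/3) du: now 5*log(z - 4) + 5*log(z + 2) + ∫(exp(-3*u)/3) du.
Step 6. Evaluate the standard form: now 5*log(z - 4) + 5*log(z + 2) - exp(-3*u)/9.
Step 7. Substitute back u = z**2 + 5: now -exp(-3*z**2 - 15)/9 + 5*log(z - 4) + 5*log(z + 2).
Answer: -exp(-3*z**2 - 15)/9 + 5*log(z - 4) + 5*log(z + 2).


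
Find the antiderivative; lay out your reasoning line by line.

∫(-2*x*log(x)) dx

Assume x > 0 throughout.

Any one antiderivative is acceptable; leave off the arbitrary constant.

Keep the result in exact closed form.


Step 1. Integrate ∫(-2*x*log(x)) dx by parts with u = log(x), dv = (-2*x) dx, so v = -x**2 [assuming x > 0]: now -x**2*log(x) + ∫(x) dx.
Step 2. Evaluate the standard form: now -x**2*log(x) + x**2/2.
Answer: -x**2*log(x) + x**2/2.


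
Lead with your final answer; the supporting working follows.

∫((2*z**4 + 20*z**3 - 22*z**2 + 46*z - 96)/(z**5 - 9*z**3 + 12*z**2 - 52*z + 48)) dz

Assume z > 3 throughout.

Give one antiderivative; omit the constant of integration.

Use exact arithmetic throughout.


The answer is 3*log(z - 3) + log(z - 1) - 2*log(z + 4) + atan(z/2).
Step 1. Decompose ∫((2*z**4 + 20*z**3 - 22*z**2 + 46*z - 96)/(z**5 - 9*z**3 + 12*z**2 - 52*z + 48)) dz by partial fractions, (2*z**4 + 20*z**3 - 22*z**2 + 46*z - 96)/(z**5 - 9*z**3 + 12*z**2 - 52*z + 48) = 2/(z**2 + 4) - 2/(z + 4) + 1/(z - 1) + 3/(z - 3): now ∫(3/(z - 3)) dz + ∫(1/(z - 1)) dz + ∫(-2/(z + 4)) dz + ∫(2/(z**2 + 4)) dz.
Step 2. Evaluate the standard form [assuming z > 3]: now 3*log(z - 3) + ∫(1/(z - 1)) dz + ∫(-2/(z + 4)) dz + ∫(2/(z**2 + 4)) dz.
Step 3. Evaluate the standard form [assuming z > -4]: now 3*log(z - 3) - 2*log(z + 4) + ∫(1/(z - 1)) dz + ∫(2/(z**2 + 4)) dz.
Step 4. Evaluate the standard form [assuming z > 1]: now 3*log(z - 3) + log(z - 1) - 2*log(z + 4) + ∫(2/(z**2 + 4)) dz.
Step 5. Evaluate the standard form: now 3*log(z - 3) + log(z - 1) - 2*log(z + 4) + atan(z/2).
Answer: 3*log(z - 3) + log(z - 1) - 2*log(z + 4) + atan(z/2).


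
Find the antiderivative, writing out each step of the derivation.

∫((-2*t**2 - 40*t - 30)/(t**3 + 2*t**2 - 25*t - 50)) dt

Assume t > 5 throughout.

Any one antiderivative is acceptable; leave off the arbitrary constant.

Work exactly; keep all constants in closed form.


Step 1. Decompose ∫((-2*t**2 - 40*t - 30)/(t**3 + 2*t**2 - 25*t - 50)) dt by partial fractions, (-2*t**2 - 40*t - 30)/(t**3 + 2*t**2 - 25*t - 50) = 4/(t + 5) - 2/(t + 2) - 4/(t - 5): now ∫(-4/(t - 5)) dt + ∫(-2/(t + 2)) dt + ∫(4/(t + 5)) dt.
Step 2. Evaluate the standard form [assuming t > -5]: now 4*log(t + 5) + ∫(-4/(t - 5)) dt + ∫(-2/(t + 2)) dt.
Step 3. Evaluate the standard form [assuming t > 5]: now -4*log(t - 5) + 4*log(t + 5) + ∫(-2/(t + 2)) dt.
Step 4. Evaluate the standard form [assuming t > -2]: now -4*log(t - 5) - 2*log(t + 2) + 4*log(t + 5).
Answer: -4*log(t - 5) - 2*log(t + 2) + 4*log(t + 5).


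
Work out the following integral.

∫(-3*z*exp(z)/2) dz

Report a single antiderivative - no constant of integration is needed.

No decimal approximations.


Answer: -3*z*exp(z)/2 + 3*exp(z)/2.


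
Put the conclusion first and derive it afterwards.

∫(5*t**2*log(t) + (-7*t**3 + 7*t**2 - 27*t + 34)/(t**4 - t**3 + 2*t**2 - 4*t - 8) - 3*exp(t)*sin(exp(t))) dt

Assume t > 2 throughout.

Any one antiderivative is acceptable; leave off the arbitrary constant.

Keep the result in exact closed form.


The answer is 5*t**3*log(t)/3 - 5*t**3/9 - 2*log(t - 2) - 5*log(t + 1) + 3*cos(exp(t)) - atan(t/2)/2.
Step 1. Rewrite: now ∫(5*t**2*log(t)) dt + ∫((-7*t**3 + 7*t**2 - 27*t + 34)/(t**4 - t**3 + 2*t**2 - 4*t - 8)) dt + ∫(-3*exp(t)*sin(exp(t))) dt.
Step 2. Integrate ∫(5*t**2*log(t)) dt by parts with u = log(t), dv = (5*t**2) dt, so v = 5*t**3/3 [assuming t > 0]: now 5*t**3*log(t)/3 + ∫(-5*t**2/3) dt + ∫((-7*t**3 + 7*t**2 - 27*t + 34)/(t**4 - t**3 + 2*t**2 - 4*t - 8)) dt + ∫(-3*exp(t)*sin(exp(t))) dt.
Step 3. Evaluate the standard form: now 5*t**3*log(t)/3 - 5*t**3/9 + ∫((-7*t**3 + 7*t**2 - 27*t + 34)/(t**4 - t**3 + 2*t**2 - 4*t - 8)) dt + ∫(-3*exp(t)*sin(exp(t))) dt.
Step 4. Substitute u = exp(t), turning ∫(-3*exp(t)*sin(exp(t))) dt into ∫(-3*sin(u)) du: now 5*t**3*log(t)/3 - 5*t**3/9 + ∫((-7*t**3 + 7*t**2 - 27*t + 34)/(t**4 - t**3 + 2*t**2 - 4*t - 8)) dt + ∫(-3*sin(u)) du.
Step 5. Evaluate the standard form: now 5*t**3*log(t)/3 - 5*t**3/9 + 3*cos(u) + ∫((-7*t**3 + 7*t**2 - 27*t + 34)/(t**4 - t**3 + 2*t**2 - 4*t - 8)) dt.
Step 6. Substitute back u = exp(t): now 5*t**3*log(t)/3 - 5*t**3/9 + 3*cos(exp(t)) + ∫((-7*t**3 + 7*t**2 - 27*t + 34)/(t**4 - t**3 + 2*t**2 - 4*t - 8)) dt.
Step 7. Decompose ∫((-7*t**3 + 7*t**2 - 27*t + 34)/(t**4 - t**3 + 2*t**2 - 4*t - 8)) dt by partial fractions, (-7*t**3 + 7*t**2 - 27*t + 34)/(t**4 - t**3 + 2*t**2 - 4*t - 8) = -1/(t**2 + 4) - 5/(t + 1) - 2/(t - 2): now 5*t**3*log(t)/3 - 5*t**3/9 + 3*cos(exp(t)) + ∫(-2/(t - 2)) dt + ∫(-5/(t + 1)) dt + ∫(-1/(t**2 + 4)) dt.
Step 8. Evaluate the standard form [assuming t > -1]: now 5*t**3*log(t)/3 - 5*t**3/9 - 5*log(t + 1) + 3*cos(exp(t)) + ∫(-2/(t - 2)) dt + ∫(-1/(t**2 + 4)) dt.
Step 9. Evaluate the standard form [assuming t > 2]: now 5*t**3*log(t)/3 - 5*t**3/9 - 2*log(t - 2) - 5*log(t + 1) + 3*cos(exp(t)) + ∫(-1/(t**2 + 4)) dt.
Step 10. Evaluate the standard form: now 5*t**3*log(t)/3 - 5*t**3/9 - 2*log(t - 2) - 5*log(t + 1) + 3*cos(exp(t)) - atan(t/2)/2.
Answer: 5*t**3*log(t)/3 - 5*t**3/9 - 2*log(t - 2) - 5*log(t + 1) + 3*cos(exp(t)) - atan(t/2)/2.


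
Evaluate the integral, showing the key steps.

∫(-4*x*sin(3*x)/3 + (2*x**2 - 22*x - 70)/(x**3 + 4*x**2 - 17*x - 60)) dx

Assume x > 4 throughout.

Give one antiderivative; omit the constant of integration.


Step 1. Rewrite: now ∫(-4*x*sin(3*x)/3) dx + ∫((2*x**2 - 22*x - 70)/(x**3 + 4*x**2 - 17*x - 60)) dx.
Step 2. Decompose ∫((2*x**2 - 22*x - 70)/(x**3 + 4*x**2 - 17*x - 60)) dx by partial fractions, (2*x**2 - 22*x - 70)/(x**3 + 4*x**2 - 17*x - 60) = 5/(x + 5) - 1/(x + 3) - 2/(x - 4): now ∫(-4*x*sin(3*x)/3) dx + ∫(-2/(x - 4)) dx + ∫(-1/(x + 3)) dx + ∫(5/(x + 5)) dx.
Step 3. Evaluate the standard form [assuming x > -3]: now -log(x + 3) + ∫(-4*x*sin(3*x)/3) dx + ∫(-2/(x - 4)) dx + ∫(5/(x + 5)) dx.
Step 4. Evaluate the standard form [assuming x > -5]: now -log(x + 3) + 5*log(x + 5) + ∫(-4*x*sin(3*x)/3) dx + ∫(-2/(x - 4)) dx.
Step 5. Evaluate the standard form [assuming x > 4]: now -2*log(x - 4) - log(x + 3) + 5*log(x + 5) + ∫(-4*x*sin(3*x)/3) dx.
Step 6. Integrate ∫(-4*x*sin(3*x)/3) dx by parts with u = x, dv = (-4*sin(3*x)/3) dx, so v = 4*cos(3*x)/9: now 4*x*cos(3*x)/9 - 2*log(x - 4) - log(x + 3) + 5*log(x + 5) + ∫(-4*cos(3*x)/9) dx.
Step 7. Evaluate the standard form: now 4*x*cos(3*x)/9 - 2*log(x - 4) - log(x + 3) + 5*log(x + 5) - 4*sin(3*x)/27.
Answer: 4*x*cos(3*x)/9 - 2*log(x - 4) - log(x + 3) + 5*log(x + 5) - 4*sin(3*x)/27.


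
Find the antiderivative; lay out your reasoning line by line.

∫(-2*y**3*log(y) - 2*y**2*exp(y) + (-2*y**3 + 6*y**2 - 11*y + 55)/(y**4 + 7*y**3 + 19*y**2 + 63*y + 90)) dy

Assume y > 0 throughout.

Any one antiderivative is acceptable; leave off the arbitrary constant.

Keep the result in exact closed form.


Step 1. Rewrite: now ∫(-2*y**2*exp(y)) dy + ∫(-2*y**3*log(y)) dy + ∫((-2*y**3 + 6*y**2 - 11*y + 55)/(y**4 + 7*y**3 + 19*y**2 + 63*y + 90)) dy.
Step 2. Integrate ∫(-2*y**2*exp(y)) dy by parts with u = y**2, dv = (-2*exp(y)) dy, so v = -2*exp(y): now -2*y**2*exp(y) + ∫(4*y*exp(y)) dy + ∫(-2*y**3*log(y)) dy + ∫((-2*y**3 + 6*y**2 - 11*y + 55)/(y**4 + 7*y**3 + 19*y**2 + 63*y + 90)) dy.
Step 3. Integrate ∫(4*y*exp(y)) dy by parts with u = y, dv = (4*exp(y)) dy, so v = 4*exp(y): now -2*y**2*exp(y) + 4*y*exp(y) + ∫(-2*y**3*log(y)) dy + ∫((-2*y**3 + 6*y**2 - 11*y + 55)/(y**4 + 7*y**3 + 19*y**2 + 63*y + 90)) dy + ∫(-4*exp(y)) dy.
Step 4. Evaluate the standard form: now -2*y**2*exp(y) + 4*y*exp(y) - 4*exp(y) + ∫(-2*y**3*log(y)) dy + ∫((-2*y**3 + 6*y**2 - 11*y + 55)/(y**4 + 7*y**3 + 19*y**2 + 63*y + 90)) dy.
Step 5. Decompose ∫((-2*y**3 + 6*y**2 - 11*y + 55)/(y**4 + 7*y**3 + 19*y**2 + 63*y + 90)) dy by partial fractions, (-2*y**3 + 6*y**2 - 11*y + 55)/(y**4 + 7*y**3 + 19*y**2 + 63*y + 90) = 1/(y**2 + 9) - 5/(y + 5) + 3/(y + 2): now -2*y**2*exp(y) + 4*y*exp(y) - 4*exp(y) + ∫(-2*y**3*log(y)) dy + ∫(3/(y + 2)) dy + ∫(-5/(y + 5)) dy + ∫(1/(y**2 + 9)) dy.
Step 6. Evaluate the standard form [assuming y > -2]: now -2*y**2*exp(y) + 4*y*exp(y) - 4*exp(y) + 3*log(y + 2) + ∫(-2*y**3*log(y)) dy + ∫(-5/(y + 5)) dy + ∫(1/(y**2 + 9)) dy.
Step 7. Evaluate the standard form [assuming y > -5]: now -2*y**2*exp(y) + 4*y*exp(y) - 4*exp(y) + 3*log(y + 2) - 5*log(y + 5) + ∫(-2*y**3*log(y)) dy + ∫(1/(y**2 + 9)) dy.
Step 8. Evaluate the standard form: now -2*y**2*exp(y) + 4*y*exp(y) - 4*exp(y) + 3*log(y + 2) - 5*log(y + 5) + atan(y/3)/3 + ∫(-2*y**3*log(y)) dy.
Step 9. Integrate ∫(-2*y**3*log(y)) dy by parts with u = log(y), dv = (-2*y**3) dy, so v = -y**4/2 [assuming y > 0]: now -y**4*log(y)/2 - 2*y**2*exp(y) + 4*y*exp(y) - 4*exp(y) + 3*log(y + 2) - 5*log(y + 5) + atan(y/3)/3 + ∫(y**3/2) dy.
Step 10. Evaluate the standard form: now -y**4*log(y)/2 + y**4/8 - 2*y**2*exp(y) + 4*y*exp(y) - 4*exp(y) + 3*log(y + 2) - 5*log(y + 5) + atan(y/3)/3.
Answer: -y**4*log(y)/2 + y**4/8 - 2*y**2*exp(y) + 4*y*exp(y) - 4*exp(y) + 3*log(y + 2) - 5*log(y + 5) + atan(y/3)/3.


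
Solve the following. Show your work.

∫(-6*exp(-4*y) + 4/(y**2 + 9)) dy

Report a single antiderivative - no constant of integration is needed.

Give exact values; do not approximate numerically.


Step 1. Rewrite: now ∫(4/(y**2 + 9)) dy + ∫(-6*exp(-4*y)) dy.
Step 2. Evaluate the standard form: now ∫(4/(y**2 + 9)) dy + 3*exp(-4*y)/2.
Step 3. Evaluate the standard form: now 4*atan(y/3)/3 + 3*exp(-4*y)/2.
Answer: 4*atan(y/3)/3 + 3*exp(-4*y)/2.


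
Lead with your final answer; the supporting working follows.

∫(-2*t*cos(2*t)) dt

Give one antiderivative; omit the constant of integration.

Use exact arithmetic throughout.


The answer is -t*sin(2*t) - cos(2*t)/2.
Step 1. Integrate ∫(-2*t*cos(2*t)) dt by parts with u = t, dv = (-2*cos(2*t)) dt, so v = -sin(2*t): now -t*sin(2*t) + ∫(sin(2*t)) dt.
Step 2. Evaluate the standard form: now -t*sin(2*t) - cos(2*t)/2.
Answer: -t*sin(2*t) - cos(2*t)/2.


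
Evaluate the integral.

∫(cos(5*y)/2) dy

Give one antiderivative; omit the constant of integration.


Answer: sin(5*y)/10.


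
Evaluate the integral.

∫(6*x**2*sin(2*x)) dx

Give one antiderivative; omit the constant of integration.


Answer: -3*x**2*cos(2*x) + 3*x*sin(2*x) + 3*cos(2*x)/2.


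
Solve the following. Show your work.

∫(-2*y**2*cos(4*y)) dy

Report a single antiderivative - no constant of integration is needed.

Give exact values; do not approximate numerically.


Step 1. Integrate ∫(-2*y**2*cos(4*y)) dy by parts with u = y**2, dv = (-2*cos(4*y)) dy, so v = -sin(4*y)/2: now -y**2*sin(4*y)/2 + ∫(y*sin(4*y)) dy.
Step 2. Integrate ∫(y*sin(4*y)) dy by parts with u = y, dv = (sin(4*y)) dy, so v = -cos(4*y)/4: now -y**2*sin(4*y)/2 - y*cos(4*y)/4 + ∫(cos(4*y)/4) dy.
Step 3. Evaluate the standard form: now -y**2*sin(4*y)/2 - y*cos(4*y)/4 + sin(4*y)/16.
Answer: -y**2*sin(4*y)/2 - y*cos(4*y)/4 + sin(4*y)/16.


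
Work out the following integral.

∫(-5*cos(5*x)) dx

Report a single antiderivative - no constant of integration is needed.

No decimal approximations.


Answer: -sin(5*x).


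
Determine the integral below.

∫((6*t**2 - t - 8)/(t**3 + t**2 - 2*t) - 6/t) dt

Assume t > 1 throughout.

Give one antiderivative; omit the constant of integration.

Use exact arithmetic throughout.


Answer: -2*log(t) - log(t - 1) + 3*log(t + 2).


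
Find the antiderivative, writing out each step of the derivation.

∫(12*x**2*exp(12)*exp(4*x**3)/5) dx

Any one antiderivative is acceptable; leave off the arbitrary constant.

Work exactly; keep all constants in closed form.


Step 1. Substitute u = x**3 + 3, turning ∫(12*x**2*exp(12)*exp(4*x**3)/5) dx into ∫(4*exp(4*u)/5) du: now ∫(4*exp(4*u)/5) du.
Step 2. Evaluate the standard form: now exp(4*u)/5.
Step 3. Substitute back u = x**3 + 3: now exp(4*x**3 + 12)/5.
Answer: exp(4*x**3 + 12)/5.


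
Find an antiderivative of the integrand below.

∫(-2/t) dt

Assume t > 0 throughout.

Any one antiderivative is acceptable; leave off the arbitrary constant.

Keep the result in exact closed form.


Answer: -2*log(t).


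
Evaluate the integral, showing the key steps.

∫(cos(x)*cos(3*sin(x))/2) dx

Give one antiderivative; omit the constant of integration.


Step 1. Substitute u = sin(x), turning ∫(cos(x)*cos(3*sin(x))/2) dx into ∫(cos(3*u)/2) du: now ∫(cos(3*u)/2) du.
Step 2. Evaluate the standard form: now sin(3*u)/6.
Step 3. Substitute back u = sin(x): now sin(3*sin(x))/6.
Answer: sin(3*sin(x))/6.


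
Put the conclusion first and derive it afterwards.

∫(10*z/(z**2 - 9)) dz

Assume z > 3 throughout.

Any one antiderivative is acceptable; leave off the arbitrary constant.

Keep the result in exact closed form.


The answer is 5*log(z - 3) + 5*log(z + 3).
Step 1. Decompose ∫(10*z/(z**2 - 9)) dz by partial fractions, 10*z/(z**2 - 9) = 5/(z + 3) + 5/(z - 3): now ∫(5/(z - 3)) dz + ∫(5/(z + 3)) dz.
Step 2. Evaluate the standard form [assuming z > -3]: now 5*log(z + 3) + ∫(5/(z - 3)) dz.
Step 3. Evaluate the standard form [assuming z > 3]: now 5*log(z - 3) + 5*log(z + 3).
Answer: 5*log(z - 3) + 5*log(z + 3).


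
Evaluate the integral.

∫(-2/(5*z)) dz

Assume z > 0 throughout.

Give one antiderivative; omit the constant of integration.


Answer: -2*log(z)/5.


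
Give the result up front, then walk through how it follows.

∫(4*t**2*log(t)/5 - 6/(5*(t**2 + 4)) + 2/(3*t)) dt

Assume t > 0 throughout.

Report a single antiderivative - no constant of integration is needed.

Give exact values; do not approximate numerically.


The answer is 4*t**3*log(t)/15 - 4*t**3/45 + 2*log(t)/3 - 3*atan(t/2)/5.
Step 1. Rewrite: now ∫(2/(3*t)) dt + ∫(4*t**2*log(t)/5) dt + ∫(-6/(5*(t**2 + 4))) dt.
Step 2. Evaluate the standard form: now -3*atan(t/2)/5 + ∫(2/(3*t)) dt + ∫(4*t**2*log(t)/5) dt.
Step 3. Integrate ∫(4*t**2*log(t)/5) dt by parts with u = log(t), dv = (4*t**2/5) dt, so v = 4*t**3/15 [assuming t > 0]: now 4*t**3*log(t)/15 - 3*atan(t/2)/5 + ∫(2/(3*t)) dt + ∫(-4*t**2/15) dt.
Step 4. Evaluate the standard form: now 4*t**3*log(t)/15 - 4*t**3/45 - 3*atan(t/2)/5 + ∫(2/(3*t)) dt.
Step 5. Evaluate the standard form [assuming t > 0]: now 4*t**3*log(t)/15 - 4*t**3/45 + 2*log(t)/3 - 3*atan(t/2)/5.
Answer: 4*t**3*log(t)/15 - 4*t**3/45 + 2*log(t)/3 - 3*atan(t/2)/5.


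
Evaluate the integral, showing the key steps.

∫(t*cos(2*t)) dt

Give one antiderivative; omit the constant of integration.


Step 1. Integrate ∫(t*cos(2*t)) dt by parts with u = t, dv = (cos(2*t)) dt, so v = sin(2*t)/2: now t*sin(2*t)/2 + ∫(-sin(2*t)/2) dt.
Step 2. Evaluate the standard form: now t*sin(2*t)/2 + cos(2*t)/4.
Answer: t*sin(2*t)/2 + cos(2*t)/4.


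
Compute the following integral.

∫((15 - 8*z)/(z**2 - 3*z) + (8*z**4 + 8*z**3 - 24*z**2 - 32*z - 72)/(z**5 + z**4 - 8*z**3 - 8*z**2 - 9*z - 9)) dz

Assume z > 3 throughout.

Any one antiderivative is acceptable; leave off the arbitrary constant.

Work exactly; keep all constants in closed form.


Answer: -5*log(z) - log(z - 3) + 4*log(z + 1) + 2*log(z + 3) + 4*atan(z).


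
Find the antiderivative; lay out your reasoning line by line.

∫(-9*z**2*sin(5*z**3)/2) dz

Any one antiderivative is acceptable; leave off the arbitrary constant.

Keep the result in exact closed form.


Step 1. Substitute u = z**3, turning ∫(-9*z**2*sin(5*z**3)/2) dz into ∫(-3*sin(5*u)/2) du: now ∫(-3*sin(5*u)/2) du.
Step 2. Evaluate the standard form: now 3*cos(5*u)/10.
Step 3. Substitute back u = z**3: now 3*cos(5*z**3)/10.
Answer: 3*cos(5*z**3)/10.


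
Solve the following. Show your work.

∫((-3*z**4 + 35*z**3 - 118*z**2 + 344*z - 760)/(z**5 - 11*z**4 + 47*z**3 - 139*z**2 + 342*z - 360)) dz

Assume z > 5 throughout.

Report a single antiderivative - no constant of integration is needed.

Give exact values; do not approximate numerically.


Step 1. Decompose ∫((-3*z**4 + 35*z**3 - 118*z**2 + 344*z - 760)/(z**5 - 11*z**4 + 47*z**3 - 139*z**2 + 342*z - 360)) dz by partial fractions, (-3*z**4 + 35*z**3 - 118*z**2 + 344*z - 760)/(z**5 - 11*z**4 + 47*z**3 - 139*z**2 + 342*z - 360) = 1/(z**2 + 9) - 4/(z - 2) - 4/(z - 4) + 5/(z - 5): now ∫(5/(z - 5)) dz + ∫(-4/(z - 4)) dz + ∫(-4/(z - 2)) dz + ∫(1/(z**2 + 9)) dz.
Step 2. Evaluate the standard form [assuming z > 5]: now 5*log(z - 5) + ∫(-4/(z - 4)) dz + ∫(-4/(z - 2)) dz + ∫(1/(z**2 + 9)) dz.
Step 3. Evaluate the standard form [assuming z > 4]: now 5*log(z - 5) - 4*log(z - 4) + ∫(-4/(z - 2)) dz + ∫(1/(z**2 + 9)) dz.
Step 4. Evaluate the standard form [assuming z > 2]: now 5*log(z - 5) - 4*log(z - 4) - 4*log(z - 2) + ∫(1/(z**2 + 9)) dz.
Step 5. Evaluate the standard form: now 5*log(z - 5) - 4*log(z - 4) - 4*log(z - 2) + atan(z/3)/3.
Answer: 5*log(z - 5) - 4*log(z - 4) - 4*log(z - 2) + atan(z/3)/3.


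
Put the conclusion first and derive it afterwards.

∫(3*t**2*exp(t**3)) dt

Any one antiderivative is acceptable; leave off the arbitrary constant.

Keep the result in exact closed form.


The answer is exp(t**3).
Step 1. Substitute u = t**3, turning ∫(3*t**2*exp(t**3)) dt into ∫(exp(u)) du: now ∫(exp(u)) du.
Step 2. Evaluate the standard form: now exp(u).
Step 3. Substitute back u = t**3: now exp(t**3).
Answer: exp(t**3).


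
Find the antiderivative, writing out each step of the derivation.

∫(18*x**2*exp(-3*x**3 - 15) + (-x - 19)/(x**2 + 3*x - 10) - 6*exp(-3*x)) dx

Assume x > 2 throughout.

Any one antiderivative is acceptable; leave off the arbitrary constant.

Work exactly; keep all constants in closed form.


Step 1. Rewrite: now ∫(18*x**2*exp(-3*x**3 - 15)) dx + ∫((-x - 19)/(x**2 + 3*x - 10)) dx + ∫(-6*exp(-3*x)) dx.
Step 2. Evaluate the standard form: now ∫(18*x**2*exp(-3*x**3 - 15)) dx + ∫((-x - 19)/(x**2 + 3*x - 10)) dx + 2*exp(-3*x).
Step 3. Substitute u = x**3 + 5, turning ∫(18*x**2*exp(-3*x**3 - 15)) dx into ∫(6*exp(-3*u)) du: now ∫((-x - 19)/(x**2 + 3*x - 10)) dx + ∫(6*exp(-3*u)) du + 2*exp(-3*x).
Step 4. Evaluate the standard form: now ∫((-x - 19)/(x**2 + 3*x - 10)) dx + 2*exp(-3*x) - 2*exp(-3*u).
Step 5. Substitute back u = x**3 + 5: now -2*exp(-3*x**3 - 15) + ∫((-x - 19)/(x**2 + 3*x - 10)) dx + 2*exp(-3*x).
Step 6. Decompose ∫((-x - 19)/(x**2 + 3*x - 10)) dx by partial fractions, (-x - 19)/(x**2 + 3*x - 10) = 2/(x + 5) - 3/(x - 2): now -2*exp(-3*x**3 - 15) + ∫(-3/(x - 2)) dx + ∫(2/(x + 5)) dx + 2*exp(-3*x).
Step 7. Evaluate the standard form [assuming x > -5]: now -2*exp(-3*x**3 - 15) + 2*log(x + 5) + ∫(-3/(x - 2)) dx + 2*exp(-3*x).
Step 8. Evaluate the standard form [assuming x > 2]: now -2*exp(-3*x**3 - 15) - 3*log(x - 2) + 2*log(x + 5) + 2*exp(-3*x).
Answer: -2*exp(-3*x**3 - 15) - 3*log(x - 2) + 2*log(x + 5) + 2*exp(-3*x).


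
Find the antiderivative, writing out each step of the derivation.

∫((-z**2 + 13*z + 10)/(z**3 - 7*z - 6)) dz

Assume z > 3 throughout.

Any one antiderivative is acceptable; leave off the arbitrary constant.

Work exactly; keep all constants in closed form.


Step 1. Decompose ∫((-z**2 + 13*z + 10)/(z**3 - 7*z - 6)) dz by partial fractions, (-z**2 + 13*z + 10)/(z**3 - 7*z - 6) = -4/(z + 2) + 1/(z + 1) + 2/(z - 3): now ∫(2/(z - 3)) dz + ∫(1/(z + 1)) dz + ∫(-4/(z + 2)) dz.
Step 2. Evaluate the standard form [assuming z > -2]: now -4*log(z + 2) + ∫(2/(z - 3)) dz + ∫(1/(z + 1)) dz.
Step 3. Evaluate the standard form [assuming z > 3]: now 2*log(z - 3) - 4*log(z + 2) + ∫(1/(z + 1)) dz.
Step 4. Evaluate the standard form [assuming z > -1]: now 2*log(z - 3) + log(z + 1) - 4*log(z + 2).
Answer: 2*log(z - 3) + log(z + 1) - 4*log(z + 2).


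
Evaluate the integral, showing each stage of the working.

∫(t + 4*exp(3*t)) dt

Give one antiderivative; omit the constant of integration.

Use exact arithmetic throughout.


Step 1. Rewrite: now ∫(t) dt + ∫(4*exp(3*t)) dt.
Step 2. Evaluate the standard form: now t**2/2 + ∫(4*exp(3*t)) dt.
Step 3. Evaluate the standard form: now t**2/2 + 4*exp(3*t)/3.
Answer: t**2/2 + 4*exp(3*t)/3.


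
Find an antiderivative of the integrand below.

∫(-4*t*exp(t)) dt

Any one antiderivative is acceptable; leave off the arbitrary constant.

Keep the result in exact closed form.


Answer: -4*t*exp(t) + 4*exp(t).


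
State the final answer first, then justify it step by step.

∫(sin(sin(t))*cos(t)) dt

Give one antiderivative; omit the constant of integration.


The answer is -cos(sin(t)).
Step 1. Substitute u = sin(t), turning ∫(sin(sin(t))*cos(t)) dt into ∫(sin(u)) du: now ∫(sin(u)) du.
Step 2. Evaluate the standard form: now -cos(u).
Step 3. Substitute back u = sin(t): now -cos(sin(t)).
Answer: -cos(sin(t)).


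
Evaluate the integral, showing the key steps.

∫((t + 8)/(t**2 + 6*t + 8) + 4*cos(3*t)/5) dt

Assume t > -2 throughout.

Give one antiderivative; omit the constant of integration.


Step 1. Rewrite: now ∫((t + 8)/(t**2 + 6*t + 8)) dt + ∫(4*cos(3*t)/5) dt.
Step 2. Evaluate the standard form: now 4*sin(3*t)/15 + ∫((t + 8)/(t**2 + 6*t + 8)) dt.
Step 3. Decompose ∫((t + 8)/(t**2 + 6*t + 8)) dt by partial fractions, (t + 8)/(t**2 + 6*t + 8) = -2/(t + 4) + 3/(t + 2): now 4*sin(3*t)/15 + ∫(3/(t + 2)) dt + ∫(-2/(t + 4)) dt.
Step 4. Evaluate the standard form [assuming t > -4]: now -2*log(t + 4) + 4*sin(3*t)/15 + ∫(3/(t + 2)) dt.
Step 5. Evaluate the standard form [assuming t > -2]: now 3*log(t + 2) - 2*log(t + 4) + 4*sin(3*t)/15.
Answer: 3*log(t + 2) - 2*log(t + 4) + 4*sin(3*t)/15.


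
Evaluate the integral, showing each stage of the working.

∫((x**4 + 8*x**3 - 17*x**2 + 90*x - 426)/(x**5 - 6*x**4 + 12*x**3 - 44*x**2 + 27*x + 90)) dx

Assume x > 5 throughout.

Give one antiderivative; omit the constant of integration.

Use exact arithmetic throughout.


Step 1. Decompose ∫((x**4 + 8*x**3 - 17*x**2 + 90*x - 426)/(x**5 - 6*x**4 + 12*x**3 - 44*x**2 + 27*x + 90)) dx by partial fractions, (x**4 + 8*x**3 - 17*x**2 + 90*x - 426)/(x**5 - 6*x**4 + 12*x**3 - 44*x**2 + 27*x + 90) = -3/(x**2 + 9) - 3/(x + 1) + 2/(x - 2) + 2/(x - 5): now ∫(2/(x - 5)) dx + ∫(2/(x - 2)) dx + ∫(-3/(x + 1)) dx + ∫(-3/(x**2 + 9)) dx.
Step 2. Evaluate the standard form [assuming x > -1]: now -3*log(x + 1) + ∫(2/(x - 5)) dx + ∫(2/(x - 2)) dx + ∫(-3/(x**2 + 9)) dx.
Step 3. Evaluate the standard form [assuming x > 5]: now 2*log(x - 5) - 3*log(x + 1) + ∫(2/(x - 2)) dx + ∫(-3/(x**2 + 9)) dx.
Step 4. Evaluate the standard form [assuming x > 2]: now 2*log(x - 5) + 2*log(x - 2) - 3*log(x + 1) + ∫(-3/(x**2 + 9)) dx.
Step 5. Evaluate the standard form: now 2*log(x - 5) + 2*log(x - 2) - 3*log(x + 1) - atan(x/3).
Answer: 2*log(x - 5) + 2*log(x - 2) - 3*log(x + 1) - atan(x/3).


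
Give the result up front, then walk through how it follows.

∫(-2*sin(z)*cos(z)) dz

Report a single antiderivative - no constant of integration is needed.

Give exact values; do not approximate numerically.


The answer is -sin(z)**2.
Step 1. Substitute u = sin(z), turning ∫(-2*sin(z)*cos(z)) dz into ∫(-2*u) du: now ∫(-2*u) du.
Step 2. Evaluate the standard form: now -u**2.
Step 3. Substitute back u = sin(z): now -sin(z)**2.
Answer: -sin(z)**2.


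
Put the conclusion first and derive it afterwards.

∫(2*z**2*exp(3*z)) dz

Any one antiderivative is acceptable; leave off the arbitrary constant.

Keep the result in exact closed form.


The answer is 2*z**2*exp(3*z)/3 - 4*z*exp(3*z)/9 + 4*exp(3*z)/27.
Step 1. Integrate ∫(2*z**2*exp(3*z)) dz by parts with u = z**2, dv = (2*exp(3*z)) dz, so v = 2*exp(3*z)/3: now 2*z**2*exp(3*z)/3 + ∫(-4*z*exp(3*z)/3) dz.
Step 2. Integrate ∫(-4*z*exp(3*z)/3) dz by parts with u = z, dv = (-4*exp(3*z)/3) dz, so v = -4*exp(3*z)/9: now 2*z**2*exp(3*z)/3 - 4*z*exp(3*z)/9 + ∫(4*exp(3*z)/9) dz.
Step 3. Evaluate the standard form: now 2*z**2*exp(3*z)/3 - 4*z*exp(3*z)/9 + 4*exp(3*z)/27.
Answer: 2*z**2*exp(3*z)/3 - 4*z*exp(3*z)/9 + 4*exp(3*z)/27.


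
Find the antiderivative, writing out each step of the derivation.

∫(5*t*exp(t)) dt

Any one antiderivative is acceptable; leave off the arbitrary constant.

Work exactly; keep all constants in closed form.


Step 1. Integrate ∫(5*t*exp(t)) dt by parts with u = t, dv = (5*exp(t)) dt, so v = 5*exp(t): now 5*t*exp(t) + ∫(-5*exp(t)) dt.
Step 2. Evaluate the standard form: now 5*t*exp(t) - 5*exp(t).
Answer: 5*t*exp(t) - 5*exp(t).


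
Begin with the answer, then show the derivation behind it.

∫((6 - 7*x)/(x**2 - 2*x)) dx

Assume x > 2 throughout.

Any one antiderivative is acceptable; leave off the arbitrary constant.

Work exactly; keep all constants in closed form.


The answer is -3*log(x) - 4*log(x - 2).
Step 1. Decompose ∫((6 - 7*x)/(x**2 - 2*x)) dx by partial fractions, (6 - 7*x)/(x**2 - 2*x) = -4/(x - 2) - 3/x: now ∫(-3/x) dx + ∫(-4/(x - 2)) dx.
Step 2. Evaluate the standard form [assuming x > 2]: now -4*log(x - 2) + ∫(-3/x) dx.
Step 3. Evaluate the standard form [assuming x > 0]: now -3*log(x) - 4*log(x - 2).
Answer: -3*log(x) - 4*log(x - 2).


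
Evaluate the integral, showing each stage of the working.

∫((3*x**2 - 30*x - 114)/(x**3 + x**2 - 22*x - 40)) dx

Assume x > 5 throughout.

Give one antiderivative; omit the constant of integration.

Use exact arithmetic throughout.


Step 1. Decompose ∫((3*x**2 - 30*x - 114)/(x**3 + x**2 - 22*x - 40)) dx by partial fractions, (3*x**2 - 30*x - 114)/(x**3 + x**2 - 22*x - 40) = 3/(x + 4) + 3/(x + 2) - 3/(x - 5): now ∫(-3/(x - 5)) dx + ∫(3/(x + 2)) dx + ∫(3/(x + 4)) dx.
Step 2. Evaluate the standard form [assuming x > -4]: now 3*log(x + 4) + ∫(-3/(x - 5)) dx + ∫(3/(x + 2)) dx.
Step 3. Evaluate the standard form [assuming x > -2]: now 3*log(x + 2) + 3*log(x + 4) + ∫(-3/(x - 5)) dx.
Step 4. Evaluate the standard form [assuming x > 5]: now -3*log(x - 5) + 3*log(x + 2) + 3*log(x + 4).
Answer: -3*log(x - 5) + 3*log(x + 2) + 3*log(x + 4).


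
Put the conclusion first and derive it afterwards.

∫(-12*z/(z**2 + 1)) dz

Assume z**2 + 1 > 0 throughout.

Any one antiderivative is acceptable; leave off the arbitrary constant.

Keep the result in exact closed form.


The answer is -6*log(z**2 + 1).
Step 1. Substitute u = z**2 + 1, turning ∫(-12*z/(z**2 + 1)) dz into ∫(-6/u) du: now ∫(-6/u) du.
Step 2. Evaluate the standard form [assuming u > 0]: now -6*log(u).
Step 3. Substitute back u = z**2 + 1: now -6*log(z**2 + 1).
Answer: -6*log(z**2 + 1).
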